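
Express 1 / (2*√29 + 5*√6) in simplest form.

Multiply numerator and denominator by -5*√6 + 2*√29.
Denominator becomes -34; numerator becomes -5*√6 + 2*√29.

(-2*√29 + 5*√6)/34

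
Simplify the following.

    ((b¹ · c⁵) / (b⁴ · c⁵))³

Inside the bracket: (b^-3)
Raise to the power 3: (b^-9)

b^(-9)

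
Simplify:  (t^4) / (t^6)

t^(-2)

Quotient: (t^-2)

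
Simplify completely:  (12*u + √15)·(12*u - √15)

(12*u)^2 - (√15)^2 = 144*u² - 15.

144*u² - 15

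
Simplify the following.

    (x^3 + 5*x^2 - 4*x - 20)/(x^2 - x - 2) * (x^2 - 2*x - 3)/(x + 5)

x^2 - x - 6

Factor: x^3 + 5*x^2 - 4*x - 20 = (x - 2)*(x + 5)*(x + 2);  x^2 - x - 2 = (x - 2)*(x + 1);  x^2 - 2*x - 3 = (x - 3)*(x + 1)
Cancel the common factors (x - 2), (x + 5), (x + 1).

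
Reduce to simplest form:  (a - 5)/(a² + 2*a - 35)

Factor: a² + 2*a - 35 = (a + 7)·(a - 5)
Cancel the common factor (a - 5).

1/(a + 7)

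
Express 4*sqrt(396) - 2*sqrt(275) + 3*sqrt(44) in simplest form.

20*sqrt(11)

4*sqrt(396) = 24*sqrt(11); 2*sqrt(275) = 10*sqrt(11); 3*sqrt(44) = 6*sqrt(11)
Combine: (24 - 10 + 6)·sqrt(11) = 20*sqrt(11)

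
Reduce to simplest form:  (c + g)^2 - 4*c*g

(c - g)^2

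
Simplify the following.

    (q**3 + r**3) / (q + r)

Apply the sum-of-cubes factorisation and cancel (q + r).

q**2 - q*r + r**2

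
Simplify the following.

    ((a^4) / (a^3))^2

Inside the bracket: a^1
Raise to the power 2: a^2

a^2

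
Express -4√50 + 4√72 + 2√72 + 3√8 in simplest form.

22*√2

4√50 = 20*√2; 4√72 = 24*√2; 2√72 = 12*√2; 3√8 = 6*√2
Combine: (-20 + 24 + 12 + 6)·√2 = 22*√2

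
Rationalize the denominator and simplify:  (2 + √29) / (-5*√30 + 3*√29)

(-5*√870 - 87 - 10*√30 - 6*√29)/489

Multiply numerator and denominator by 3*√29 + 5*√30.
Denominator becomes -489; numerator becomes 6*√29 + 10*√30 + 87 + 5*√870.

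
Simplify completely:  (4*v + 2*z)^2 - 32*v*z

Expanding gives 16*v^2 - 16*v*z + 4*z^2, a perfect square.

4*(2*v - z)^2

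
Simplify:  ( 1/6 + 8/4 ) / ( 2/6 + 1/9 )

Numerator: 1/6 + 8/4 = 13/6
Denominator: 2/6 + 1/9 = 4/9
Divide: (13/6) · (9/4) = 39/8

39/8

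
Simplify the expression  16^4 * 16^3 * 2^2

16^4 = 2^16; 16^3 = 2^12; 2^2 = 2^2
Combine exponents: 2^30

2^30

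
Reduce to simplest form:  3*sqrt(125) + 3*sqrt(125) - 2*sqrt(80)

3*sqrt(125) = 15*sqrt(5); 3*sqrt(125) = 15*sqrt(5); 2*sqrt(80) = 8*sqrt(5)
Combine: (15 + 15 - 8)·sqrt(5) = 22*sqrt(5)

22*sqrt(5)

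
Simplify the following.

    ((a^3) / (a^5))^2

a^(-4)

Inside the bracket: (a^-2)
Raise to the power 2: (a^-4)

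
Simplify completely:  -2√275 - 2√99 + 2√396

-4*√11

2√275 = 10*√11; 2√99 = 6*√11; 2√396 = 12*√11
Combine: (-10 - 6 + 12)·√11 = -4*√11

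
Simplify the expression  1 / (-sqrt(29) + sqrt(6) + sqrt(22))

(sqrt(29) + 13*sqrt(22) + 45*sqrt(6) + 4*sqrt(957))/527

Group as (sqrt(6) + sqrt(22)) - sqrt(29); multiply by (sqrt(6) + sqrt(22)) + sqrt(29), then rationalise the remaining surd.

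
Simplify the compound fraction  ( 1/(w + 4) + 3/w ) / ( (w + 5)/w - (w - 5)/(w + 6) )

(2*w² + 18*w + 36)/(8*w² + 47*w + 60)

Numerator: 1/(w + 4) + 3/w = (4*w + 12)/(w² + 4*w)
Denominator: (w + 5)/w - (w - 5)/(w + 6) = (16*w + 30)/(w² + 6*w)
Divide: ((4*w + 12)/(w² + 4*w)) · ((w² + 6*w)/(16*w + 30)) = (2*w² + 18*w + 36)/(8*w² + 47*w + 60)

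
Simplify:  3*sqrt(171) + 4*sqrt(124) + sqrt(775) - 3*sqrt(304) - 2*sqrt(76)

3*sqrt(171) = 9*sqrt(19); 4*sqrt(124) = 8*sqrt(31); sqrt(775) = 5*sqrt(31); 3*sqrt(304) = 12*sqrt(19); 2*sqrt(76) = 4*sqrt(19)

-7*sqrt(19) + 13*sqrt(31)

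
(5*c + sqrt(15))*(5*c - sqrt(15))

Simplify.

25*c**2 - 15

(5*c)**2 - (sqrt(15))**2 = 25*c**2 - 15.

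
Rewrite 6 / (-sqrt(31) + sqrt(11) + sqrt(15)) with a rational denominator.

(30*sqrt(31) + 162*sqrt(15) + 210*sqrt(11) + 12*sqrt(5115))/635

Group as (sqrt(11) + sqrt(15)) - sqrt(31); multiply by (sqrt(11) + sqrt(15)) + sqrt(31), then rationalise the remaining surd.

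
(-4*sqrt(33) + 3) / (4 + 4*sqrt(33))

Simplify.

(-135 + 7*sqrt(33))/128

Multiply numerator and denominator by -4*sqrt(33) + 4.
Denominator becomes -512; numerator becomes -28*sqrt(33) + 540.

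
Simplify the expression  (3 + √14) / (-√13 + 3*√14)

Multiply numerator and denominator by √13 + 3*√14.
Denominator becomes 113; numerator becomes 3*√13 + √182 + 9*√14 + 42.

(3*√13 + √182 + 9*√14 + 42)/113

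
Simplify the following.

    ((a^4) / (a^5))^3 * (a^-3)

a^(-6)

Inside the bracket: (a^-1)
Raise to the power 3: (a^-3)
Multiply by (a^-3): add exponents.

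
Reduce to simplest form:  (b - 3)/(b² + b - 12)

1/(b + 4)

Factor: b² + b - 12 = (b + 4)·(b - 3)
Cancel the common factor (b - 3).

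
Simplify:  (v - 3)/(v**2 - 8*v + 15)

1/(v - 5)

Factor: v**2 - 8*v + 15 = (v - 3)*(v - 5)
Cancel the common factor (v - 3).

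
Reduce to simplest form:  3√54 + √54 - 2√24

8*√6

3√54 = 9*√6; √54 = 3*√6; 2√24 = 4*√6
Combine: (9 + 3 - 4)·√6 = 8*√6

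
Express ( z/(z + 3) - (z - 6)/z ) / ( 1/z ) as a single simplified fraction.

(3*z + 18)/(z + 3)

Numerator: z/(z + 3) - (z - 6)/z = (3*z + 18)/(z² + 3*z)
Denominator: 1/z = 1/z
Divide: ((3*z + 18)/(z² + 3*z)) · (z) = (3*z + 18)/(z + 3)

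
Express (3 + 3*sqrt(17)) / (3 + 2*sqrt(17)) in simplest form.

(-3*sqrt(17) + 93)/59

Multiply numerator and denominator by -2*sqrt(17) + 3.
Denominator becomes -59; numerator becomes -93 + 3*sqrt(17).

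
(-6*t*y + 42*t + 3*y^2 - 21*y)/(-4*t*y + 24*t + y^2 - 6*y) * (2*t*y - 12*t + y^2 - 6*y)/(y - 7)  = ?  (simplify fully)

Factor: -6*t*y + 42*t + 3*y^2 - 21*y = 3*(y - 7)*(-2*t + y);  -4*t*y + 24*t + y^2 - 6*y = (-4*t + y)*(y - 6);  2*t*y - 12*t + y^2 - 6*y = (2*t + y)*(y - 6)
Cancel the common factors (y - 7), (y - 6).

(-12*t^2 + 3*y^2)/(-4*t + y)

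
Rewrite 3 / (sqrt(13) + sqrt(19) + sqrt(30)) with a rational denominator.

Group as (sqrt(13) + sqrt(30)) + sqrt(19); multiply by (sqrt(13) + sqrt(30)) - sqrt(19), then rationalise the remaining surd.

(-sqrt(7410) + sqrt(30) + 12*sqrt(19) + 18*sqrt(13))/164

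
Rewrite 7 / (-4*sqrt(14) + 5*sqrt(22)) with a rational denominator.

(28*sqrt(14) + 35*sqrt(22))/326

Multiply numerator and denominator by 4*sqrt(14) + 5*sqrt(22).
Denominator becomes 326; numerator becomes 28*sqrt(14) + 35*sqrt(22).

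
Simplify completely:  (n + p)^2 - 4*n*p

After expansion: n^2 - 2*n*p + p^2 — a perfect-square trinomial.

(n - p)^2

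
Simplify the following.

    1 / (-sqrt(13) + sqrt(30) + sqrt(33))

(-25*sqrt(13) + 5*sqrt(33) + 8*sqrt(30) + 3*sqrt(1430))/730

Group as (sqrt(30) + sqrt(33)) - sqrt(13); multiply by (sqrt(30) + sqrt(33)) + sqrt(13), then rationalise the remaining surd.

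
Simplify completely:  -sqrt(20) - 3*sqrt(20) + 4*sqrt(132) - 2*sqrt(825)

-8*sqrt(5) - 2*sqrt(33)

sqrt(20) = 2*sqrt(5); 3*sqrt(20) = 6*sqrt(5); 4*sqrt(132) = 8*sqrt(33); 2*sqrt(825) = 10*sqrt(33)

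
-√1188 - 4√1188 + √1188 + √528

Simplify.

-20*√33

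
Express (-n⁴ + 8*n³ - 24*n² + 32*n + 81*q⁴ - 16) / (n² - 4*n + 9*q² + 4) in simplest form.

Difference of fourth powers: factor out (9*q² + (n - 2)²).

-n² + 4*n + 9*q² - 4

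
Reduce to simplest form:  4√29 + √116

6*√29

4√29 = 4*√29; √116 = 2*√29
Combine: (4 + 2)·√29 = 6*√29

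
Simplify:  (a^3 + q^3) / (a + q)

Factor as (a+b)(a^2-ab+b^2) with a=q, b=a.

a^2 - a*q + q^2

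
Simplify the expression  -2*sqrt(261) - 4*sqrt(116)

-14*sqrt(29)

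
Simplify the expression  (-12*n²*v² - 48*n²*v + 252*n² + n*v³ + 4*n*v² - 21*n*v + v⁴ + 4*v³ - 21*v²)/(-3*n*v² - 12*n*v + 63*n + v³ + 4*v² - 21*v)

Factor: -12*n²*v² - 48*n²*v + 252*n² + n*v³ + 4*n*v² - 21*n*v + v⁴ + 4*v³ - 21*v² = (v + 7)·(v - 3)·(4*n + v)·(-3*n + v);  -3*n*v² - 12*n*v + 63*n + v³ + 4*v² - 21*v = (v + 7)·(-3*n + v)·(v - 3)
Cancel the common factors (-3*n + v), (v - 3), (v + 7).

4*n + v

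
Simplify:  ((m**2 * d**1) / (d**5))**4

m**8/d**16

Inside the bracket: m**2 * (d**-4)
Raise to the power 4: m**8 * (d**-16)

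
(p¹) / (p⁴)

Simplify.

p^(-3)

Quotient: (p^-3)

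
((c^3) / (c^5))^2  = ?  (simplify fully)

c^(-4)

Inside the bracket: (c^-2)
Raise to the power 2: (c^-4)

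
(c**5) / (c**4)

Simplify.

Quotient: c**1

c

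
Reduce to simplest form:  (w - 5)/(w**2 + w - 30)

Factor: w**2 + w - 30 = (w - 5)*(w + 6)
Cancel the common factor (w - 5).

1/(w + 6)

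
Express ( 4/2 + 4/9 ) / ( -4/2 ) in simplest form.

-11/9

Numerator: 4/2 + 4/9 = 22/9
Denominator: -4/2 = -2
Divide: (22/9) · (-1/2) = -11/9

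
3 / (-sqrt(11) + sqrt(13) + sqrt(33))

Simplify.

Group as (sqrt(13) + sqrt(33)) - sqrt(11); multiply by (sqrt(13) + sqrt(33)) + sqrt(11), then rationalise the remaining surd.

(-105*sqrt(11) - 27*sqrt(33) + 93*sqrt(13) + 66*sqrt(39))/491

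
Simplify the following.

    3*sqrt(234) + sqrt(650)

3*sqrt(234) = 9*sqrt(26); sqrt(650) = 5*sqrt(26)
Combine: (9 + 5)·sqrt(26) = 14*sqrt(26)

14*sqrt(26)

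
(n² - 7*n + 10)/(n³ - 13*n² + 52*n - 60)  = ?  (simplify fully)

Factor: n² - 7*n + 10 = (n - 5)·(n - 2);  n³ - 13*n² + 52*n - 60 = (n - 2)·(n - 6)·(n - 5)
Cancel the common factors (n - 2), (n - 5).

1/(n - 6)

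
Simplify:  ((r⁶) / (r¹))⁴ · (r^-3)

Inside the bracket: r⁵
Raise to the power 4: r^20
Multiply by (r^-3): add exponents.

r^17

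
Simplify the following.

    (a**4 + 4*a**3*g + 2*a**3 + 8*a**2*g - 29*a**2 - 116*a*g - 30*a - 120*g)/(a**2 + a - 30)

a**2 + 4*a*g + a + 4*g

Factor: a**4 + 4*a**3*g + 2*a**3 + 8*a**2*g - 29*a**2 - 116*a*g - 30*a - 120*g = (a - 5)*(a + 1)*(a + 6)*(a + 4*g);  a**2 + a - 30 = (a - 5)*(a + 6)
Cancel the common factors (a + 6), (a - 5).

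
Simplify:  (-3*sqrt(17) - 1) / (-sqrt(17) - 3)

Multiply numerator and denominator by -3 + sqrt(17).
Denominator becomes -8; numerator becomes -48 + 8*sqrt(17).

-sqrt(17) + 6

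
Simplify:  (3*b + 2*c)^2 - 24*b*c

(3*b - 2*c)^2

After expansion: 9*b^2 - 12*b*c + 4*c^2 — a perfect-square trinomial.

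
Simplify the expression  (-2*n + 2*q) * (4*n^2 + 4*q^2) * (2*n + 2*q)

Pair the conjugate factors: ((2*q)+(2*n))((2*q)-(2*n)) = -4*n^2 + 4*q^2, then repeat with the next factor.

-16*n^4 + 16*q^4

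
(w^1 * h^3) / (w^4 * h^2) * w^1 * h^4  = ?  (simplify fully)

h^5/w^2

Quotient: (w^-3) * h^1
Multiply by w^1 * h^4: add exponents.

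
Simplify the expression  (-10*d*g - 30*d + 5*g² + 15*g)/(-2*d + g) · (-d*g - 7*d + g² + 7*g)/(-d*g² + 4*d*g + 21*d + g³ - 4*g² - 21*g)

(5*g + 35)/(g - 7)

Factor: -10*d*g - 30*d + 5*g² + 15*g = 5·(-2*d + g)·(g + 3);  -d*g - 7*d + g² + 7*g = (g + 7)·(-d + g);  -d*g² + 4*d*g + 21*d + g³ - 4*g² - 21*g = (g - 7)·(-d + g)·(g + 3)
Cancel the common factors (g + 3), (-2*d + g), (-d + g).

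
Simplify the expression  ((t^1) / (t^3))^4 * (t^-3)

t^(-11)

Inside the bracket: (t^-2)
Raise to the power 4: (t^-8)
Multiply by (t^-3): add exponents.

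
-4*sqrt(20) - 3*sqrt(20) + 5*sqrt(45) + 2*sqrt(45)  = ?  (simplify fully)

4*sqrt(20) = 8*sqrt(5); 3*sqrt(20) = 6*sqrt(5); 5*sqrt(45) = 15*sqrt(5); 2*sqrt(45) = 6*sqrt(5)
Combine: (-8 - 6 + 15 + 6)·sqrt(5) = 7*sqrt(5)

7*sqrt(5)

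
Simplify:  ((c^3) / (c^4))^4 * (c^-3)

c^(-7)

Inside the bracket: (c^-1)
Raise to the power 4: (c^-4)
Multiply by (c^-3): add exponents.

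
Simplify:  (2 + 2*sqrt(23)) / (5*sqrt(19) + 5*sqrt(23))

(-sqrt(437) - sqrt(19) + sqrt(23) + 23)/10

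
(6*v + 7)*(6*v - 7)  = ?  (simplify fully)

(6*v)**2 - (7)**2 = 36*v**2 - 49.

36*v**2 - 49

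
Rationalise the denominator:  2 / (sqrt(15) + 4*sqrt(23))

Multiply numerator and denominator by -4*sqrt(23) + sqrt(15).
Denominator becomes -353; numerator becomes -8*sqrt(23) + 2*sqrt(15).

(-2*sqrt(15) + 8*sqrt(23))/353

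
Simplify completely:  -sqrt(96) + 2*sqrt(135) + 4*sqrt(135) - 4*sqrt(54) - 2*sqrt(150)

sqrt(96) = 4*sqrt(6); 2*sqrt(135) = 6*sqrt(15); 4*sqrt(135) = 12*sqrt(15); 4*sqrt(54) = 12*sqrt(6); 2*sqrt(150) = 10*sqrt(6)

-26*sqrt(6) + 18*sqrt(15)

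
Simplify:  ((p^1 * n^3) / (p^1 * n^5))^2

Inside the bracket: (n^-2)
Raise to the power 2: (n^-4)

n^(-4)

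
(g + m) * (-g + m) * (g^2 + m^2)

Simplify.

-g^4 + m^4

(m+g)(m-g) = -g^2 + m^2; continue pairing.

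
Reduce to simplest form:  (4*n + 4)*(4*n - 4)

16*n**2 - 16

Difference of squares with P = 4*n, Q = 4.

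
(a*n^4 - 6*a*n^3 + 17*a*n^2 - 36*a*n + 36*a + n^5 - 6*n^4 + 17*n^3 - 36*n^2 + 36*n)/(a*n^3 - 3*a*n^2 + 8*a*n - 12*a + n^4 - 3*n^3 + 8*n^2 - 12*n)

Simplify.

Factor: a*n^4 - 6*a*n^3 + 17*a*n^2 - 36*a*n + 36*a + n^5 - 6*n^4 + 17*n^3 - 36*n^2 + 36*n = (n - 3)*(n - 2)*(n^2 - n + 6)*(a + n);  a*n^3 - 3*a*n^2 + 8*a*n - 12*a + n^4 - 3*n^3 + 8*n^2 - 12*n = (n^2 - n + 6)*(a + n)*(n - 2)
Cancel the common factors (n^2 - n + 6), (n - 2), (a + n).

n - 3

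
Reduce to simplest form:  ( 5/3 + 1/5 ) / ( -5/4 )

Numerator: 5/3 + 1/5 = 28/15
Denominator: -5/4 = -5/4
Divide: (28/15) · (-4/5) = -112/75

-112/75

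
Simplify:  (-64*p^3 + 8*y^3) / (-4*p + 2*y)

16*p^2 + 8*p*y + 4*y^2

(2*y)^3 - (4*p)^3 = (-4*p + 2*y)(16*p^2 + 8*p*y + 4*y^2).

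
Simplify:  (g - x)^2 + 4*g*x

Expanding gives g^2 + 2*g*x + x^2, a perfect square.

(g + x)^2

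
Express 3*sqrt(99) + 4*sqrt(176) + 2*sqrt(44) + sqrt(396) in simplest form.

3*sqrt(99) = 9*sqrt(11); 4*sqrt(176) = 16*sqrt(11); 2*sqrt(44) = 4*sqrt(11); sqrt(396) = 6*sqrt(11)
Combine: (9 + 16 + 4 + 6)·sqrt(11) = 35*sqrt(11)

35*sqrt(11)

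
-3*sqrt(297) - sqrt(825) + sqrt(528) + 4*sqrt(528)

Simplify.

6*sqrt(33)

3*sqrt(297) = 9*sqrt(33); sqrt(825) = 5*sqrt(33); sqrt(528) = 4*sqrt(33); 4*sqrt(528) = 16*sqrt(33)
Combine: (-9 - 5 + 4 + 16)·sqrt(33) = 6*sqrt(33)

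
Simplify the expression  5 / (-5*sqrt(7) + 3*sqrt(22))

(25*sqrt(7) + 15*sqrt(22))/23

Multiply numerator and denominator by 5*sqrt(7) + 3*sqrt(22).
Denominator becomes 23; numerator becomes 25*sqrt(7) + 15*sqrt(22).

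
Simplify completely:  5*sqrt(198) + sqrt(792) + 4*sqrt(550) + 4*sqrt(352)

57*sqrt(22)

5*sqrt(198) = 15*sqrt(22); sqrt(792) = 6*sqrt(22); 4*sqrt(550) = 20*sqrt(22); 4*sqrt(352) = 16*sqrt(22)
Combine: (15 + 6 + 20 + 16)·sqrt(22) = 57*sqrt(22)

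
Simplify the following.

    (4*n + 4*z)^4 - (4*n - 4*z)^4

Binomially expand both and collect terms in (4*n), (4*z).

2048*n*z*(n^2 + z^2)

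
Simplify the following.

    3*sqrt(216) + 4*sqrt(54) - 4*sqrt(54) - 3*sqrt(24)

3*sqrt(216) = 18*sqrt(6); 4*sqrt(54) = 12*sqrt(6); 4*sqrt(54) = 12*sqrt(6); 3*sqrt(24) = 6*sqrt(6)
Combine: (18 + 12 - 12 - 6)·sqrt(6) = 12*sqrt(6)

12*sqrt(6)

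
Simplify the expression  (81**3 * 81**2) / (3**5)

3**15

81**3 = 3**12; 81**2 = 3**8; 3**5 = 3**5
Combine exponents: 3**15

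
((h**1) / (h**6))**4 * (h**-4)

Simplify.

h**(-24)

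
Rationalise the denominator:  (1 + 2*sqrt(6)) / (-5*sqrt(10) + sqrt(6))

Multiply numerator and denominator by sqrt(6) + 5*sqrt(10).
Denominator becomes -244; numerator becomes sqrt(6) + 12 + 5*sqrt(10) + 20*sqrt(15).

(-20*sqrt(15) - 5*sqrt(10) - 12 - sqrt(6))/244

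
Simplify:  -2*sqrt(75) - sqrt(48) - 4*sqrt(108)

-38*sqrt(3)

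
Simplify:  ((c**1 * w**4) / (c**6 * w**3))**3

Inside the bracket: (c**-5) * w**1
Raise to the power 3: (c**-15) * w**3

w**3/c**15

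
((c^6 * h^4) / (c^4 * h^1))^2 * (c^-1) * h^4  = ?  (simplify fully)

Inside the bracket: c^2 * h^3
Raise to the power 2: c^4 * h^6
Multiply by (c^-1) * h^4: add exponents.

c^3*h^10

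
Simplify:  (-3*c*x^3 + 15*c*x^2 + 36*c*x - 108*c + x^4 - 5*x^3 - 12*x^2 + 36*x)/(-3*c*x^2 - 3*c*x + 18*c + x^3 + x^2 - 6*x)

x - 6

Factor: -3*c*x^3 + 15*c*x^2 + 36*c*x - 108*c + x^4 - 5*x^3 - 12*x^2 + 36*x = (x + 3)*(x - 2)*(x - 6)*(-3*c + x);  -3*c*x^2 - 3*c*x + 18*c + x^3 + x^2 - 6*x = (-3*c + x)*(x + 3)*(x - 2)
Cancel the common factors (x + 3), (x - 2), (-3*c + x).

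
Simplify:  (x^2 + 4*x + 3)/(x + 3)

x + 1

Factor: x^2 + 4*x + 3 = (x + 1)*(x + 3)
Cancel the common factor (x + 3).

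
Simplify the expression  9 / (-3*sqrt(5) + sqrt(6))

Multiply numerator and denominator by sqrt(6) + 3*sqrt(5).
Denominator becomes -39; numerator becomes 9*sqrt(6) + 27*sqrt(5).

(-9*sqrt(5) - 3*sqrt(6))/13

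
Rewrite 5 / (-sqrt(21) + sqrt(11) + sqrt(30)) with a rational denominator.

Group as (sqrt(11) + sqrt(30)) - sqrt(21); multiply by (sqrt(11) + sqrt(30)) + sqrt(21), then rationalise the remaining surd.

(-10*sqrt(21) + sqrt(30) + 20*sqrt(11) + 3*sqrt(770))/92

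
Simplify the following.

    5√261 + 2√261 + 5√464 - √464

5√261 = 15*√29; 2√261 = 6*√29; 5√464 = 20*√29; √464 = 4*√29
Combine: (15 + 6 + 20 - 4)·√29 = 37*√29

37*√29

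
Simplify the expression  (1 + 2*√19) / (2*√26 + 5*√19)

Multiply numerator and denominator by -2*√26 + 5*√19.
Denominator becomes 371; numerator becomes -4*√494 - 2*√26 + 5*√19 + 190.

(-4*√494 - 2*√26 + 5*√19 + 190)/371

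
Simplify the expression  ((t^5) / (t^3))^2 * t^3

t^7

Inside the bracket: t^2
Raise to the power 2: t^4
Multiply by t^3: add exponents.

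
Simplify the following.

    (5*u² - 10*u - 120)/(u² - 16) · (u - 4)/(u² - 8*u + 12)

Factor: 5*u² - 10*u - 120 = 5·(u - 6)·(u + 4);  u² - 16 = (u - 4)·(u + 4);  u² - 8*u + 12 = (u - 2)·(u - 6)
Cancel the common factors (u + 4), (u - 4), (u - 6).

5/(u - 2)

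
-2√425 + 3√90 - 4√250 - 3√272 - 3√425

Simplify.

-37*√17 - 11*√10

2√425 = 10*√17; 3√90 = 9*√10; 4√250 = 20*√10; 3√272 = 12*√17; 3√425 = 15*√17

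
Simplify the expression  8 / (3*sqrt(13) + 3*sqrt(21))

(-sqrt(13) + sqrt(21))/3

Multiply numerator and denominator by -3*sqrt(13) + 3*sqrt(21).
Denominator becomes 72; numerator becomes -24*sqrt(13) + 24*sqrt(21).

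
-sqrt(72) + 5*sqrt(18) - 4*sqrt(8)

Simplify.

sqrt(2)

sqrt(72) = 6*sqrt(2); 5*sqrt(18) = 15*sqrt(2); 4*sqrt(8) = 8*sqrt(2)
Combine: (-6 + 15 - 8)·sqrt(2) = sqrt(2)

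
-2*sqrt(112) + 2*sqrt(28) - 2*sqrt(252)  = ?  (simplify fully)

-16*sqrt(7)

2*sqrt(112) = 8*sqrt(7); 2*sqrt(28) = 4*sqrt(7); 2*sqrt(252) = 12*sqrt(7)
Combine: (-8 + 4 - 12)·sqrt(7) = -16*sqrt(7)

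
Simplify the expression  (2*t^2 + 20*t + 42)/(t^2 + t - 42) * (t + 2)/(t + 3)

Factor: 2*t^2 + 20*t + 42 = 2*(t + 3)*(t + 7);  t^2 + t - 42 = (t + 7)*(t - 6)
Cancel the common factors (t + 7), (t + 3).

(2*t + 4)/(t - 6)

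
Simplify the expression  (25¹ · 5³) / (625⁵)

5^(-15)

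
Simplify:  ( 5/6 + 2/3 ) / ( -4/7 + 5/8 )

Numerator: 5/6 + 2/3 = 3/2
Denominator: -4/7 + 5/8 = 3/56
Divide: (3/2) · (56/3) = 28

28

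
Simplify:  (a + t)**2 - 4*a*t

(a - t)**2

Expand the square and combine the 4*a*t term.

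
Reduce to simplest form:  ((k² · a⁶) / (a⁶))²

Inside the bracket: k²
Raise to the power 2: k⁴

k⁴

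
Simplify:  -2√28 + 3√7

2√28 = 4*√7; 3√7 = 3*√7
Combine: (-4 + 3)·√7 = -√7

-√7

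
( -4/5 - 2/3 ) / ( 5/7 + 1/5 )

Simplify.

Numerator: -4/5 - 2/3 = -22/15
Denominator: 5/7 + 1/5 = 32/35
Divide: (-22/15) · (35/32) = -77/48

-77/48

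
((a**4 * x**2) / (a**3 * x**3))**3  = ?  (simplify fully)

a**3/x**3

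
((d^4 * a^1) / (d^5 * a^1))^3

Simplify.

d^(-3)

Inside the bracket: (d^-1)
Raise to the power 3: (d^-3)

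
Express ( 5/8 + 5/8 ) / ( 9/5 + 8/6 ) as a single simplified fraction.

75/188

Numerator: 5/8 + 5/8 = 5/4
Denominator: 9/5 + 8/6 = 47/15
Divide: (5/4) · (15/47) = 75/188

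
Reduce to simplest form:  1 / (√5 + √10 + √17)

(-5*√34 - √17 + 6*√10 + 11*√5)/98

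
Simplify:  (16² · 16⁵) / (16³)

2^16

16² = 2^8; 16⁵ = 2^20; 16³ = 2^12
Combine exponents: 2^16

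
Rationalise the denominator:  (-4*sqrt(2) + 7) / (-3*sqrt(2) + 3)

(-3*sqrt(2) + 1)/3

Multiply numerator and denominator by 3 + 3*sqrt(2).
Denominator becomes -9; numerator becomes -3 + 9*sqrt(2).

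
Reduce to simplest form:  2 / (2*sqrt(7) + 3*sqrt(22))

(-2*sqrt(7) + 3*sqrt(22))/85

Multiply numerator and denominator by -2*sqrt(7) + 3*sqrt(22).
Denominator becomes 170; numerator becomes -4*sqrt(7) + 6*sqrt(22).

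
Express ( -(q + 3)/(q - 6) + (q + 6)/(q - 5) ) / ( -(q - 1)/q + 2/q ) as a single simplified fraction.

Numerator: -(q + 3)/(q - 6) + (q + 6)/(q - 5) = (2*q - 21)/(q^2 - 11*q + 30)
Denominator: -(q - 1)/q + 2/q = (-q + 3)/q
Divide: ((2*q - 21)/(q^2 - 11*q + 30)) · (q/(-q + 3)) = (-2*q^2 + 21*q)/(q^3 - 14*q^2 + 63*q - 90)

(-2*q^2 + 21*q)/(q^3 - 14*q^2 + 63*q - 90)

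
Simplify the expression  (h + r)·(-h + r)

-h² + r²

Difference of squares with P = r, Q = h.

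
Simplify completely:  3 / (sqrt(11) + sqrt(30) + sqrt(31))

(-3*sqrt(10230) + 15*sqrt(31) + 18*sqrt(30) + 75*sqrt(11))/610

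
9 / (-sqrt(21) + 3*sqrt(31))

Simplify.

(3*sqrt(21) + 9*sqrt(31))/86

Multiply numerator and denominator by sqrt(21) + 3*sqrt(31).
Denominator becomes 258; numerator becomes 9*sqrt(21) + 27*sqrt(31).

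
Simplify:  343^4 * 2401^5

343^4 = 7^12; 2401^5 = 7^20
Combine exponents: 7^32

7^32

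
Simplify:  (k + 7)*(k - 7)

(k)**2 - (7)**2 = k**2 - 49.

k**2 - 49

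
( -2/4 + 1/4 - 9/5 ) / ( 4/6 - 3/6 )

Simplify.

Numerator: -2/4 + 1/4 - 9/5 = -41/20
Denominator: 4/6 - 3/6 = 1/6
Divide: (-41/20) · (6) = -123/10

-123/10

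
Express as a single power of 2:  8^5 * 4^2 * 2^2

2^21

8^5 = 2^15; 4^2 = 2^4; 2^2 = 2^2
Combine exponents: 2^21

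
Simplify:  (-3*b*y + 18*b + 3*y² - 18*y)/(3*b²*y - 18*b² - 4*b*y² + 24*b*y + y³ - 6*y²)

3/(-3*b + y)

Factor: -3*b*y + 18*b + 3*y² - 18*y = 3·(y - 6)·(-b + y);  3*b²*y - 18*b² - 4*b*y² + 24*b*y + y³ - 6*y² = (-b + y)·(y - 6)·(-3*b + y)
Cancel the common factors (-b + y), (y - 6).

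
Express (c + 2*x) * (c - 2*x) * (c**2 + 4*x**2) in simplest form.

(c+(2*x))(c-(2*x)) = c**2 - 4*x**2; continue pairing.

c**4 - 16*x**4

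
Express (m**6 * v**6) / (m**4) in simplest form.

m**2*v**6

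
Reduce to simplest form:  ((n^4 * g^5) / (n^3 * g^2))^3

g^9*n^3

Inside the bracket: n^1 * g^3
Raise to the power 3: n^3 * g^9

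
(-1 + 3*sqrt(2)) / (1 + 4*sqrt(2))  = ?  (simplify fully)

(-7*sqrt(2) + 25)/31

Multiply numerator and denominator by -4*sqrt(2) + 1.
Denominator becomes -31; numerator becomes -25 + 7*sqrt(2).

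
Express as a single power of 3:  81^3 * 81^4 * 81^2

3^36

81^3 = 3^12; 81^4 = 3^16; 81^2 = 3^8
Combine exponents: 3^36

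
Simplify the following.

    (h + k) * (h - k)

h^2 - k^2

(h+k)(h-k) = h^2 - k^2.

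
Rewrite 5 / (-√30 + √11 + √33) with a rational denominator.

(-35*√30 + 20*√33 + 130*√11 + 165*√10)/628

Group as (√11 + √33) - √30; multiply by (√11 + √33) + √30, then rationalise the remaining surd.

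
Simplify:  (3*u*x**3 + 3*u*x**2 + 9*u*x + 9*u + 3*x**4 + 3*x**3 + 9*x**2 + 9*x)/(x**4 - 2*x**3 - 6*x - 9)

(3*u + 3*x)/(x - 3)

Factor: 3*u*x**3 + 3*u*x**2 + 9*u*x + 9*u + 3*x**4 + 3*x**3 + 9*x**2 + 9*x = 3*(x**2 + 3)*(u + x)*(x + 1);  x**4 - 2*x**3 - 6*x - 9 = (x**2 + 3)*(x + 1)*(x - 3)
Cancel the common factors (x**2 + 3), (x + 1).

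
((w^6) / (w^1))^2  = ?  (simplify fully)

Inside the bracket: w^5
Raise to the power 2: w^10

w^10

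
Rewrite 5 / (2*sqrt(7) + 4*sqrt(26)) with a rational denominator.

(-5*sqrt(7) + 10*sqrt(26))/194

Multiply numerator and denominator by -4*sqrt(26) + 2*sqrt(7).
Denominator becomes -388; numerator becomes -20*sqrt(26) + 10*sqrt(7).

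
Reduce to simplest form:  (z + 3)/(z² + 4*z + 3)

Factor: z² + 4*z + 3 = (z + 1)·(z + 3)
Cancel the common factor (z + 3).

1/(z + 1)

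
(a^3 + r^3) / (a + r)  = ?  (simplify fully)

a^2 - a*r + r^2

Factor as (a+b)(a^2-ab+b^2) with a=r, b=a.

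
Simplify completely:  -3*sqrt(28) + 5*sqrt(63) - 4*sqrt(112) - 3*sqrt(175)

-22*sqrt(7)

3*sqrt(28) = 6*sqrt(7); 5*sqrt(63) = 15*sqrt(7); 4*sqrt(112) = 16*sqrt(7); 3*sqrt(175) = 15*sqrt(7)
Combine: (-6 + 15 - 16 - 15)·sqrt(7) = -22*sqrt(7)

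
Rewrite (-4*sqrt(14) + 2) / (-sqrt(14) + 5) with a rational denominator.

(-18*sqrt(14) - 46)/11

Multiply numerator and denominator by sqrt(14) + 5.
Denominator becomes 11; numerator becomes -18*sqrt(14) - 46.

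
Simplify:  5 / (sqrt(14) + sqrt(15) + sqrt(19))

(-sqrt(3990) + 5*sqrt(19) + 9*sqrt(15) + 10*sqrt(14))/74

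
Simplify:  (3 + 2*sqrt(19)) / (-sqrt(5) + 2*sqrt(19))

(3*sqrt(5) + 2*sqrt(95) + 6*sqrt(19) + 76)/71

Multiply numerator and denominator by sqrt(5) + 2*sqrt(19).
Denominator becomes 71; numerator becomes 3*sqrt(5) + 2*sqrt(95) + 6*sqrt(19) + 76.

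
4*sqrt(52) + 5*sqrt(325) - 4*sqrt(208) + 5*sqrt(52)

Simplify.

4*sqrt(52) = 8*sqrt(13); 5*sqrt(325) = 25*sqrt(13); 4*sqrt(208) = 16*sqrt(13); 5*sqrt(52) = 10*sqrt(13)
Combine: (8 + 25 - 16 + 10)·sqrt(13) = 27*sqrt(13)

27*sqrt(13)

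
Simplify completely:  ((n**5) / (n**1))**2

n**8

Inside the bracket: n**4
Raise to the power 2: n**8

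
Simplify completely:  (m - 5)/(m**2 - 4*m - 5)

1/(m + 1)

Factor: m**2 - 4*m - 5 = (m + 1)*(m - 5)
Cancel the common factor (m - 5).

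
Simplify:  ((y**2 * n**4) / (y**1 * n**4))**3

y**3

Inside the bracket: y**1
Raise to the power 3: y**3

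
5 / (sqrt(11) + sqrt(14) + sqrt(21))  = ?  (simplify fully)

(-7*sqrt(66) + 2*sqrt(21) + 9*sqrt(14) + 12*sqrt(11))/60

Group as (sqrt(14) + sqrt(21)) + sqrt(11); multiply by (sqrt(14) + sqrt(21)) - sqrt(11), then rationalise the remaining surd.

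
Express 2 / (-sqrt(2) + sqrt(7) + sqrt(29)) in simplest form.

(-12*sqrt(7) - sqrt(406) + 17*sqrt(2) + 10*sqrt(29))/86

Group as (sqrt(7) + sqrt(29)) - sqrt(2); multiply by (sqrt(7) + sqrt(29)) + sqrt(2), then rationalise the remaining surd.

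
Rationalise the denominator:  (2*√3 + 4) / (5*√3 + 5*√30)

(-4*√3 - 6 + 6*√10 + 4*√30)/135

Multiply numerator and denominator by -5*√30 + 5*√3.
Denominator becomes -675; numerator becomes -20*√30 - 30*√10 + 30 + 20*√3.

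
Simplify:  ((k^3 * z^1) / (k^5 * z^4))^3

Inside the bracket: (k^-2) * (z^-3)
Raise to the power 3: (k^-6) * (z^-9)

1/(k^6*z^9)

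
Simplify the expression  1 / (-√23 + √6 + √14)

Group as (√6 + √14) - √23; multiply by (√6 + √14) + √23, then rationalise the remaining surd.

(3*√23 + 15*√14 + 31*√6 + 4*√483)/327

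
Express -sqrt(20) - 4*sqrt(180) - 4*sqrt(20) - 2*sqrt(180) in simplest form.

-46*sqrt(5)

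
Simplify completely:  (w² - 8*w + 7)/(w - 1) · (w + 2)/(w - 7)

w + 2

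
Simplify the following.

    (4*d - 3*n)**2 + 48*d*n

(4*d + 3*n)**2

After expansion: 16*d**2 + 24*d*n + 9*n**2 — a perfect-square trinomial.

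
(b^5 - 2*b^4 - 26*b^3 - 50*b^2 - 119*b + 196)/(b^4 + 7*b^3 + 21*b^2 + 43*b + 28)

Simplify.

(b^2 - 8*b + 7)/(b + 1)

Factor: b^5 - 2*b^4 - 26*b^3 - 50*b^2 - 119*b + 196 = (b - 7)*(b^2 + 2*b + 7)*(b - 1)*(b + 4);  b^4 + 7*b^3 + 21*b^2 + 43*b + 28 = (b + 4)*(b + 1)*(b^2 + 2*b + 7)
Cancel the common factors (b^2 + 2*b + 7), (b + 4).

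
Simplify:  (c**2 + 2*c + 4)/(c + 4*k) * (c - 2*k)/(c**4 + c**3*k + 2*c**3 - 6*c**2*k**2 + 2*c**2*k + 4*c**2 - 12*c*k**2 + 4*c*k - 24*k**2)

1/(c**2 + 7*c*k + 12*k**2)

Factor: c**4 + c**3*k + 2*c**3 - 6*c**2*k**2 + 2*c**2*k + 4*c**2 - 12*c*k**2 + 4*c*k - 24*k**2 = (c**2 + 2*c + 4)*(c + 3*k)*(c - 2*k)
Cancel the common factors (c**2 + 2*c + 4), (c - 2*k).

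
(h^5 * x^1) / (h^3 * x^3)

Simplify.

h^2/x^2

Quotient: h^2 * (x^-2)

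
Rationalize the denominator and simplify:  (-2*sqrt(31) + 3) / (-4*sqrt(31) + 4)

Multiply numerator and denominator by 4 + 4*sqrt(31).
Denominator becomes -480; numerator becomes -236 + 4*sqrt(31).

(-sqrt(31) + 59)/120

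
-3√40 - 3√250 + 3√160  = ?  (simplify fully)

-9*√10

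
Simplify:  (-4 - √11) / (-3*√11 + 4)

Multiply numerator and denominator by 4 + 3*√11.
Denominator becomes -83; numerator becomes -16*√11 - 49.

(49 + 16*√11)/83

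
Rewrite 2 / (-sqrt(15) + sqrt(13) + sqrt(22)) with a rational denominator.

Group as (sqrt(13) + sqrt(22)) - sqrt(15); multiply by (sqrt(13) + sqrt(22)) + sqrt(15), then rationalise the remaining surd.

(-10*sqrt(15) + 3*sqrt(22) + 12*sqrt(13) + sqrt(4290))/186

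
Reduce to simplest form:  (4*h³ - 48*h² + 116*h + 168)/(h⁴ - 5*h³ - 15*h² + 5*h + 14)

(4*h - 24)/(h² + h - 2)

Factor: 4*h³ - 48*h² + 116*h + 168 = 4·(h - 7)·(h + 1)·(h - 6);  h⁴ - 5*h³ - 15*h² + 5*h + 14 = (h + 1)·(h + 2)·(h - 1)·(h - 7)
Cancel the common factors (h + 1), (h - 7).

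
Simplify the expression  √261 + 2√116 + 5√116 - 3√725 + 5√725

27*√29

√261 = 3*√29; 2√116 = 4*√29; 5√116 = 10*√29; 3√725 = 15*√29; 5√725 = 25*√29
Combine: (3 + 4 + 10 - 15 + 25)·√29 = 27*√29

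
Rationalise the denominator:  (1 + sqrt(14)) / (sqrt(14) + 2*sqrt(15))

(-14 - sqrt(14) + 2*sqrt(15) + 2*sqrt(210))/46

Multiply numerator and denominator by -2*sqrt(15) + sqrt(14).
Denominator becomes -46; numerator becomes -2*sqrt(210) - 2*sqrt(15) + sqrt(14) + 14.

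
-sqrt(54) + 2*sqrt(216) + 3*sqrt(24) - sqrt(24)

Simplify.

sqrt(54) = 3*sqrt(6); 2*sqrt(216) = 12*sqrt(6); 3*sqrt(24) = 6*sqrt(6); sqrt(24) = 2*sqrt(6)
Combine: (-3 + 12 + 6 - 2)·sqrt(6) = 13*sqrt(6)

13*sqrt(6)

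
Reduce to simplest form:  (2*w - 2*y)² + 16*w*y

4*(w + y)²

Expand the square and combine the 16*w*y term.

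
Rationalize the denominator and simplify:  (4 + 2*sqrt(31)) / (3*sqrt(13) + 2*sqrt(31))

(-6*sqrt(403) - 12*sqrt(13) + 8*sqrt(31) + 124)/7

Multiply numerator and denominator by -3*sqrt(13) + 2*sqrt(31).
Denominator becomes 7; numerator becomes -6*sqrt(403) - 12*sqrt(13) + 8*sqrt(31) + 124.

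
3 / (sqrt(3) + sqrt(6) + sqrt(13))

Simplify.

Group as (sqrt(3) + sqrt(13)) + sqrt(6); multiply by (sqrt(3) + sqrt(13)) - sqrt(6), then rationalise the remaining surd.

(-9*sqrt(26) - 6*sqrt(13) + 15*sqrt(6) + 24*sqrt(3))/28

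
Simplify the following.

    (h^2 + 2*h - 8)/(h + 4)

h - 2

Factor: h^2 + 2*h - 8 = (h + 4)*(h - 2)
Cancel the common factor (h + 4).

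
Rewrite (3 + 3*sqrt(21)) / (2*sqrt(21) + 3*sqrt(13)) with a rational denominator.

(-42 - 2*sqrt(21) + 3*sqrt(13) + 3*sqrt(273))/11

Multiply numerator and denominator by -3*sqrt(13) + 2*sqrt(21).
Denominator becomes -33; numerator becomes -9*sqrt(273) - 9*sqrt(13) + 6*sqrt(21) + 126.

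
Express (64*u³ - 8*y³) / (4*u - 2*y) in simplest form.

Factor as (a-b)(a^2+ab+b^2) with a=(4*u), b=(2*y).

16*u² + 8*u*y + 4*y²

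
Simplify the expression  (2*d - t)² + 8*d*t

Expanding gives 4*d² + 4*d*t + t², a perfect square.

(2*d + t)²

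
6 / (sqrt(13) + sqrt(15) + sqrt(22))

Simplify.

(-sqrt(4290) + 3*sqrt(22) + 10*sqrt(15) + 12*sqrt(13))/62

Group as (sqrt(15) + sqrt(22)) + sqrt(13); multiply by (sqrt(15) + sqrt(22)) - sqrt(13), then rationalise the remaining surd.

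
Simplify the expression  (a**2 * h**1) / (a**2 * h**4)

h**(-3)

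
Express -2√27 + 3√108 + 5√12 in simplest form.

22*√3

2√27 = 6*√3; 3√108 = 18*√3; 5√12 = 10*√3
Combine: (-6 + 18 + 10)·√3 = 22*√3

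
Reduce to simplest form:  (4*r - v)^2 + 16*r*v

(4*r + v)^2

Expanding gives 16*r^2 + 8*r*v + v^2, a perfect square.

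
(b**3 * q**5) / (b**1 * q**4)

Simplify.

b**2*q

Quotient: b**2 * q**1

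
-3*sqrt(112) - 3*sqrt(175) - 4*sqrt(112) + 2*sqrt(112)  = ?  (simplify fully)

3*sqrt(112) = 12*sqrt(7); 3*sqrt(175) = 15*sqrt(7); 4*sqrt(112) = 16*sqrt(7); 2*sqrt(112) = 8*sqrt(7)
Combine: (-12 - 15 - 16 + 8)·sqrt(7) = -35*sqrt(7)

-35*sqrt(7)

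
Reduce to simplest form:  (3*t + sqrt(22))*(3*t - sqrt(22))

Product of conjugates: (P+Q)(P-Q) = P^2 - Q^2.

9*t^2 - 22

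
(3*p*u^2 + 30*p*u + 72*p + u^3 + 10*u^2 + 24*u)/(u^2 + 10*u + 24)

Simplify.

3*p + u

Factor: 3*p*u^2 + 30*p*u + 72*p + u^3 + 10*u^2 + 24*u = (u + 6)*(u + 4)*(3*p + u);  u^2 + 10*u + 24 = (u + 4)*(u + 6)
Cancel the common factors (u + 6), (u + 4).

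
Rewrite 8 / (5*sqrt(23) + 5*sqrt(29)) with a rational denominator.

(-4*sqrt(23) + 4*sqrt(29))/15

Multiply numerator and denominator by -5*sqrt(29) + 5*sqrt(23).
Denominator becomes -150; numerator becomes -40*sqrt(29) + 40*sqrt(23).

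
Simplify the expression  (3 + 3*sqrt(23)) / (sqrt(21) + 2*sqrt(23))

Multiply numerator and denominator by -sqrt(21) + 2*sqrt(23).
Denominator becomes 71; numerator becomes -3*sqrt(483) - 3*sqrt(21) + 6*sqrt(23) + 138.

(-3*sqrt(483) - 3*sqrt(21) + 6*sqrt(23) + 138)/71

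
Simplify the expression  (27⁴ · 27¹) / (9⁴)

3^7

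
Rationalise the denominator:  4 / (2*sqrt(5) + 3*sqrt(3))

Multiply numerator and denominator by -2*sqrt(5) + 3*sqrt(3).
Denominator becomes 7; numerator becomes -8*sqrt(5) + 12*sqrt(3).

(-8*sqrt(5) + 12*sqrt(3))/7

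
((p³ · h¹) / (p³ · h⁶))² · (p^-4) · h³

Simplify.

1/(h⁷*p⁴)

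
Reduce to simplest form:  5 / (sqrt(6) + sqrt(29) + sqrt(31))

(-sqrt(5394) + 2*sqrt(31) + 4*sqrt(29) + 27*sqrt(6))/68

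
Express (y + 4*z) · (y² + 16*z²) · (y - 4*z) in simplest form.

y⁴ - 256*z⁴

Telescope via difference of squares: (y+(4*z))(y-(4*z)) = y² - 16*z², then repeat with the next factor.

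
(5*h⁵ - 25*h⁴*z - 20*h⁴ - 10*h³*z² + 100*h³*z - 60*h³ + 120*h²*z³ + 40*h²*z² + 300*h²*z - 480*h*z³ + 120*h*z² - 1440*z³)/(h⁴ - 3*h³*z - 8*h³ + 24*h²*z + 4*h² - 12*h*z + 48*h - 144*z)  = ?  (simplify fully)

Factor: 5*h⁵ - 25*h⁴*z - 20*h⁴ - 10*h³*z² + 100*h³*z - 60*h³ + 120*h²*z³ + 40*h²*z² + 300*h²*z - 480*h*z³ + 120*h*z² - 1440*z³ = 5·(h + 2)·(h - 6)·(h - 4*z)·(h + 2*z)·(h - 3*z);  h⁴ - 3*h³*z - 8*h³ + 24*h²*z + 4*h² - 12*h*z + 48*h - 144*z = (h + 2)·(h - 3*z)·(h - 6)·(h - 4)
Cancel the common factors (h - 3*z), (h + 2), (h - 6).

(5*h² - 10*h*z - 40*z²)/(h - 4)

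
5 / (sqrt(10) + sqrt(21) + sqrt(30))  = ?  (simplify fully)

Group as (sqrt(10) + sqrt(30)) + sqrt(21); multiply by (sqrt(10) + sqrt(30)) - sqrt(21), then rationalise the remaining surd.

(-300*sqrt(7) + 5*sqrt(30) + 95*sqrt(21) + 205*sqrt(10))/839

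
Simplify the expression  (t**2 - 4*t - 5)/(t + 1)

t - 5

Factor: t**2 - 4*t - 5 = (t + 1)*(t - 5)
Cancel the common factor (t + 1).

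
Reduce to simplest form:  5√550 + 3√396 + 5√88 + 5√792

5√550 = 25*√22; 3√396 = 18*√11; 5√88 = 10*√22; 5√792 = 30*√22

18*√11 + 65*√22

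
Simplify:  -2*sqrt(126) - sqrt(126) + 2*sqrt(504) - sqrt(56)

sqrt(14)

2*sqrt(126) = 6*sqrt(14); sqrt(126) = 3*sqrt(14); 2*sqrt(504) = 12*sqrt(14); sqrt(56) = 2*sqrt(14)
Combine: (-6 - 3 + 12 - 2)·sqrt(14) = sqrt(14)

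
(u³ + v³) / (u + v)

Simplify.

u² - u*v + v²

u^3 + v^3 = (u + v)(u² - u*v + v²).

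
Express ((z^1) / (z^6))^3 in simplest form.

Inside the bracket: (z^-5)
Raise to the power 3: (z^-15)

z^(-15)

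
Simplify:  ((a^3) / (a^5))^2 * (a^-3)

a^(-7)

Inside the bracket: (a^-2)
Raise to the power 2: (a^-4)
Multiply by (a^-3): add exponents.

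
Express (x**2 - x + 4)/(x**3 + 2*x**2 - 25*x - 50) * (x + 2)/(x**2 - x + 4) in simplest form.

1/(x**2 - 25)

Factor: x**3 + 2*x**2 - 25*x - 50 = (x - 5)*(x + 5)*(x + 2)
Cancel the common factors (x**2 - x + 4), (x + 2).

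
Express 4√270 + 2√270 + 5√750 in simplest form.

43*√30

4√270 = 12*√30; 2√270 = 6*√30; 5√750 = 25*√30
Combine: (12 + 6 + 25)·√30 = 43*√30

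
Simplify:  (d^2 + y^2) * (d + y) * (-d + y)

-d^4 + y^4

Pair the conjugate factors: (y+d)(y-d) = -d^2 + y^2, then repeat with the next factor.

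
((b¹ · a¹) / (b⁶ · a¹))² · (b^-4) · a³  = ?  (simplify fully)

a³/b^14

Inside the bracket: (b^-5)
Raise to the power 2: (b^-10)
Multiply by (b^-4) · a³: add exponents.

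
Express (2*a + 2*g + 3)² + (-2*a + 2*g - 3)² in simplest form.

8*a² + 24*a + 8*g² + 18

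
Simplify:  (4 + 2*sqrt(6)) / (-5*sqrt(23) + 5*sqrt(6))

(-2*sqrt(138) - 4*sqrt(23) - 12 - 4*sqrt(6))/85

Multiply numerator and denominator by 5*sqrt(6) + 5*sqrt(23).
Denominator becomes -425; numerator becomes 20*sqrt(6) + 60 + 20*sqrt(23) + 10*sqrt(138).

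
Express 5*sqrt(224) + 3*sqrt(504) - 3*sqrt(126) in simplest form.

5*sqrt(224) = 20*sqrt(14); 3*sqrt(504) = 18*sqrt(14); 3*sqrt(126) = 9*sqrt(14)
Combine: (20 + 18 - 9)·sqrt(14) = 29*sqrt(14)

29*sqrt(14)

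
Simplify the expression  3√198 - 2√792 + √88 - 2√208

-8*√13 - √22

3√198 = 9*√22; 2√792 = 12*√22; √88 = 2*√22; 2√208 = 8*√13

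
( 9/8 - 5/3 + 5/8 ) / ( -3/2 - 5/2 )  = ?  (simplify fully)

Numerator: 9/8 - 5/3 + 5/8 = 1/12
Denominator: -3/2 - 5/2 = -4
Divide: (1/12) · (-1/4) = -1/48

-1/48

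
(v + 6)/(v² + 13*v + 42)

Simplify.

Factor: v² + 13*v + 42 = (v + 7)·(v + 6)
Cancel the common factor (v + 6).

1/(v + 7)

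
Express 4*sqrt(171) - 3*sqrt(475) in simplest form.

-3*sqrt(19)

4*sqrt(171) = 12*sqrt(19); 3*sqrt(475) = 15*sqrt(19)
Combine: (12 - 15)·sqrt(19) = -3*sqrt(19)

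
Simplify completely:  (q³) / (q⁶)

q^(-3)

Quotient: (q^-3)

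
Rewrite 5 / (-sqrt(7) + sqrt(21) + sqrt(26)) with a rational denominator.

(-100*sqrt(7) + 5*sqrt(26) + 30*sqrt(21) + 35*sqrt(78))/292

Group as (sqrt(21) + sqrt(26)) - sqrt(7); multiply by (sqrt(21) + sqrt(26)) + sqrt(7), then rationalise the remaining surd.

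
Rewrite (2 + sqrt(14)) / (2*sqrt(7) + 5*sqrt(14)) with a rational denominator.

(-7*sqrt(2) - 2*sqrt(7) + 5*sqrt(14) + 35)/161

Multiply numerator and denominator by -2*sqrt(7) + 5*sqrt(14).
Denominator becomes 322; numerator becomes -14*sqrt(2) - 4*sqrt(7) + 10*sqrt(14) + 70.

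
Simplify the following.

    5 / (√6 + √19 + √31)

(-√3534 - 3*√31 + 9*√19 + 22*√6)/42

Group as (√6 + √19) + √31; multiply by (√6 + √19) - √31, then rationalise the remaining surd.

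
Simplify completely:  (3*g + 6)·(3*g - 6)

Difference of squares with P = 3*g, Q = 6.

9*g² - 36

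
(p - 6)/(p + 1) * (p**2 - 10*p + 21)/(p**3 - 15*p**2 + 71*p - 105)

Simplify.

(p - 6)/(p**2 - 4*p - 5)

Factor: p**2 - 10*p + 21 = (p - 3)*(p - 7);  p**3 - 15*p**2 + 71*p - 105 = (p - 3)*(p - 7)*(p - 5)
Cancel the common factors (p - 7), (p - 3).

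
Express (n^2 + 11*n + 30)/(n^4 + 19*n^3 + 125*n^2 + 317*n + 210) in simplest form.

1/(n^2 + 8*n + 7)

Factor: n^2 + 11*n + 30 = (n + 5)*(n + 6);  n^4 + 19*n^3 + 125*n^2 + 317*n + 210 = (n + 6)*(n + 1)*(n + 5)*(n + 7)
Cancel the common factors (n + 6), (n + 5).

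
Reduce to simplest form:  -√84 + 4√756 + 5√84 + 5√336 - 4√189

√84 = 2*√21; 4√756 = 24*√21; 5√84 = 10*√21; 5√336 = 20*√21; 4√189 = 12*√21
Combine: (-2 + 24 + 10 + 20 - 12)·√21 = 40*√21

40*√21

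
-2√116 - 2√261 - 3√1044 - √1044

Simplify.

2√116 = 4*√29; 2√261 = 6*√29; 3√1044 = 18*√29; √1044 = 6*√29
Combine: (-4 - 6 - 18 - 6)·√29 = -34*√29

-34*√29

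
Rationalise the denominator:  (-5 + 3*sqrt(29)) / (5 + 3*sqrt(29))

Multiply numerator and denominator by -3*sqrt(29) + 5.
Denominator becomes -236; numerator becomes -286 + 30*sqrt(29).

(-15*sqrt(29) + 143)/118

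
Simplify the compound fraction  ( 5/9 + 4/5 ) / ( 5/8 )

488/225

Numerator: 5/9 + 4/5 = 61/45
Denominator: 5/8 = 5/8
Divide: (61/45) · (8/5) = 488/225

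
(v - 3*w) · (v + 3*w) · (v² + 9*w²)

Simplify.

Pair the conjugate factors: (v+(3*w))(v-(3*w)) = v² - 9*w², then repeat with the next factor.

v⁴ - 81*w⁴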